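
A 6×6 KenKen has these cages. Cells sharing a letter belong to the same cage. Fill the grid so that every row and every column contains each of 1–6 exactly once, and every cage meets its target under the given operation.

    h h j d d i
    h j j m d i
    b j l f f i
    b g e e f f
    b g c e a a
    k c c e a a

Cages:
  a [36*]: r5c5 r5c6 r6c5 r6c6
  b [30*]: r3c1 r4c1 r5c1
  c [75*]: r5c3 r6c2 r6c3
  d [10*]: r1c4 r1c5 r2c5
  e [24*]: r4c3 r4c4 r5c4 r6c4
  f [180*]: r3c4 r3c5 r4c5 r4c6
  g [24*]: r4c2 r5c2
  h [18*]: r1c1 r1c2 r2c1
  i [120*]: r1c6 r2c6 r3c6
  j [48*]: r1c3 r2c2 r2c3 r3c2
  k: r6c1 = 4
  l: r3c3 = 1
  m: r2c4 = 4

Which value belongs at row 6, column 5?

Cage m is a single given cell, so r2c4 = 4.
L is a freebie, so r3c3 = 1.
Cage c needs product 75, which forces r5c3 = 5.
Cage k is given, which forces r6c1 = 4.
Cage c needs product 75, which forces r6c2 = 5.
Cage c needs product 75, so r6c3 = 3.
The only place for 4 in row 5 is r5c2.
Cage j needs product 48; hence r1c3 = 4.
Column 2 now contains 4, leaving r4c2 = 6.
Column 3 now contains 4; hence r4c3 = 2.
The 4 cells of cage j must have product 48, which forces r2c2 = 1.
Column 3 now contains 2, so r2c3 = 6.
6 is placed in row 2; hence r2c6 = 5.
Column 2 already has 6, so r3c2 = 2.
Cage i has product 120, leaving r3c6 = 4.
The 4 cells of cage e must have product 24, leaving r4c4 = 1.
Column 6 now contains 4; hence r4c6 = 3.
The 3 cells of cage h must have product 18, which forces r1c1 = 2.
Column 2 now contains 1, leaving r1c2 = 3.
The 3 cells of cage d must have product 10; hence r1c4 = 5.
The 3 cells of cage d must have product 10, which forces r1c5 = 1.
Column 6 now contains 5, so r1c6 = 6.
6 is placed in row 2, which forces r2c1 = 3.
5 is placed in row 2, which forces r2c5 = 2.
3 is placed in column 1, so r3c1 = 6.
5 is placed in column 4, so r3c4 = 3.
3 is placed in row 3; hence r3c5 = 5.
3 is placed in row 4, so r4c1 = 5.
The 4 cells of cage f must have product 180, leaving r4c5 = 4.
Column 1 already has 2, leaving r5c1 = 1.
Row 5 already has 1; hence r5c6 = 2.
Column 5 now contains 2, which forces r6c5 = 6.
Column 6 now contains 2; hence r6c6 = 1.
Row 5 now contains 2, so r5c4 = 6.
Column 5 now contains 6; hence r5c5 = 3.
Row 6 already has 6, leaving r6c4 = 2.
Completed grid: 2 3 4 5 1 6 / 3 1 6 4 2 5 / 6 2 1 3 5 4 / 5 6 2 1 4 3 / 1 4 5 6 3 2 / 4 5 3 2 6 1.

6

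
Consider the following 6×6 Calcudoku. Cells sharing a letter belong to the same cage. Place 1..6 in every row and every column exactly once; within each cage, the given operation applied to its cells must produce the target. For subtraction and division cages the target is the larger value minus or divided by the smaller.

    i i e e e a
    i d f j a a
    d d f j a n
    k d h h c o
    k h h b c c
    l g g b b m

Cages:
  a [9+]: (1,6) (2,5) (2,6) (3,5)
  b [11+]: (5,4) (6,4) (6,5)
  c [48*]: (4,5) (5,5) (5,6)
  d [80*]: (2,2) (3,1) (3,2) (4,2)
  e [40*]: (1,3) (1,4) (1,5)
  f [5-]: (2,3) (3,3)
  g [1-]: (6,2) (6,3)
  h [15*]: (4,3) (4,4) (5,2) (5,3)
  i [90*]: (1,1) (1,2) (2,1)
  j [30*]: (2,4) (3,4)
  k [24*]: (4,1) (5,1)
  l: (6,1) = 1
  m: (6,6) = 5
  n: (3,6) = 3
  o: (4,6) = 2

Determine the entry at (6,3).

N is a freebie, so (3,6) = 3.
O is a freebie, so (4,6) = 2.
Cage l is given, so (6,1) = 1.
M is a freebie, which forces (6,6) = 5.
Cage a needs sum 9; hence (2,5) = 3.
The 4 cells of cage a must have sum 9, leaving (3,5) = 1.
3 is placed in column 5, leaving (5,5) = 2.
Cage f's pair has difference 5, so (2,3) = 1.
Row 2 now contains 1; hence (2,6) = 4.
Row 3 now contains 1, which forces (3,3) = 6.
6 is placed in row 3; hence (3,4) = 5.
Column 6 now contains 4, leaving (5,6) = 6.
Column 6 now contains 4, which forces (1,6) = 1.
Row 2 now contains 4, so (2,2) = 2.
Column 4 now contains 5, leaving (2,4) = 6.
The 4 cells of cage d must have product 80; hence (3,1) = 2.
Row 3 now contains 5, which forces (3,2) = 4.
Cage k's pair has product 24; hence (4,1) = 6.
Cage d needs product 80, which forces (4,2) = 5.
Row 4 already has 5, which forces (4,3) = 3.
Cage h has product 15, leaving (4,4) = 1.
The 3 cells of cage c must have product 48, so (4,5) = 4.
Row 5 now contains 6; hence (5,1) = 4.
The 4 cells of cage h must have product 15, leaving (5,2) = 1.
Column 3 now contains 3, leaving (5,3) = 5.
Row 5 already has 4, leaving (5,4) = 3.
Column 2 already has 4, which forces (6,2) = 3.
4 is placed in column 5; hence (6,5) = 6.
Cage i needs product 90, leaving (1,1) = 3.
3 is placed in column 2; hence (1,2) = 6.
4 is placed in column 5, which forces (1,5) = 5.
Row 2 now contains 6, leaving (2,1) = 5.
Cage b has sum 11, so (6,4) = 2.
Cage e has product 40, leaving (1,3) = 2.
2 is placed in column 4; hence (1,4) = 4.
Row 6 now contains 2, which forces (6,3) = 4.
Completed grid: 3 6 2 4 5 1 / 5 2 1 6 3 4 / 2 4 6 5 1 3 / 6 5 3 1 4 2 / 4 1 5 3 2 6 / 1 3 4 2 6 5.

4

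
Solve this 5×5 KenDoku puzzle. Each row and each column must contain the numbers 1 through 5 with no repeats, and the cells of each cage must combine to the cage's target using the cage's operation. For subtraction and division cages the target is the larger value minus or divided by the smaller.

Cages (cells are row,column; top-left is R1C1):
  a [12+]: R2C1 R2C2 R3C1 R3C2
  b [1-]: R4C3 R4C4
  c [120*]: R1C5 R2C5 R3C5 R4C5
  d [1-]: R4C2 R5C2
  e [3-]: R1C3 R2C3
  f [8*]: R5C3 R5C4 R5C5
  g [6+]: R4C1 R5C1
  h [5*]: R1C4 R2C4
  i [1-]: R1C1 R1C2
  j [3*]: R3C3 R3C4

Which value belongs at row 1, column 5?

In row 5, 3 can only go at R5C2, so R5C2 = 3.
Row 5 needs a 5, and only R5C1 is open for it.
Cage g's pair has sum 6, so R4C1 = 1.
In column 5, 1 can only go at R5C5, so R5C5 = 1.
Cage j's pair has product 3, so R3C3 = 1.
{1, 5} are confined to R1C4 and R2C4 in column 4, which forces R3C4 = 3.
Column 3 needs a 3, and only R4C3 is open for it.
In row 4, 5 can only go at R4C5, so R4C5 = 5.
Row 3 needs a 5, and only R3C2 is open for it.
The only place for 4 in column 3 is R5C3.
Row 5 now contains 4; hence R5C4 = 2.
Column 4 now contains 2; hence R4C4 = 4.
Row 4 now contains 4, leaving R4C2 = 2.
Column 2 already has 2, so R2C2 = 1.
Row 2 already has 1, so R2C4 = 5.
Cage i's pair has difference 1; hence R1C1 = 3.
1 is placed in column 2, which forces R1C2 = 4.
Cage e needs two cells with difference 3; hence R1C3 = 5.
Column 4 already has 5; hence R1C4 = 1.
Row 1 already has 4, which forces R1C5 = 2.
Row 2 now contains 5, which forces R2C3 = 2.
2 is placed in column 5, which forces R3C5 = 4.
Row 2 already has 2, which forces R2C1 = 4.
4 is placed in column 5, which forces R2C5 = 3.
Row 3 now contains 4, so R3C1 = 2.
The full grid is 3 4 5 1 2 / 4 1 2 5 3 / 2 5 1 3 4 / 1 2 3 4 5 / 5 3 4 2 1.

2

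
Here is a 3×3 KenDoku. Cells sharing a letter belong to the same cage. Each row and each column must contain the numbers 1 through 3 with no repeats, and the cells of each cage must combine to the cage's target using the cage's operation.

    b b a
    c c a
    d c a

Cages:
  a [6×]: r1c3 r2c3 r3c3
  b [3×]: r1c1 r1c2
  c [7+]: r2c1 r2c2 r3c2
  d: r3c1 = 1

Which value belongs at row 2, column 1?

Cage d is given; hence r3c1 = 1.
Column 1 already has 1, which forces r1c1 = 3.
Cage b's pair has product 3, which forces r1c2 = 1.
1 is placed in row 1, so r1c3 = 2.
3 is placed in column 1; hence r2c1 = 2.
Column 2 now contains 1, leaving r2c2 = 3.
Row 2 already has 3, so r2c3 = 1.
Column 2 now contains 3; hence r3c2 = 2.
Column 3 now contains 2, leaving r3c3 = 3.
Completed grid: 3 1 2 / 2 3 1 / 1 2 3.

2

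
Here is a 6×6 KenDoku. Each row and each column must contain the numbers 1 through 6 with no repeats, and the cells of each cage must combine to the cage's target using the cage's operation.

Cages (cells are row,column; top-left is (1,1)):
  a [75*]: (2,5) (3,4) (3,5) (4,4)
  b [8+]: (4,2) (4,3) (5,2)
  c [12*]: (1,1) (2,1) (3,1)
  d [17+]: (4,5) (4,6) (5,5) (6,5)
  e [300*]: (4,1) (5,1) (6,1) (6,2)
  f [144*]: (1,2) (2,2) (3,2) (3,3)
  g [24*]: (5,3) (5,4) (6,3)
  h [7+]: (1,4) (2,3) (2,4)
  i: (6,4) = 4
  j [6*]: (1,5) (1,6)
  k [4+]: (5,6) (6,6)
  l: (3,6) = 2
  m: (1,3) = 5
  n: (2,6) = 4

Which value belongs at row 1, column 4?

2

M is a freebie, so (1,3) = 5.
Cage n is a single given cell, leaving (2,6) = 4.
L is a freebie, leaving (3,6) = 2.
The 4 cells of cage e must have product 300, leaving (6,2) = 5.
Cage i is given, leaving (6,4) = 4.
In column 4, 6 can only go at (5,4), so (5,4) = 6.
Row 5 already has 6, leaving (5,3) = 4.
The 3 cells of cage g must have product 24, leaving (6,3) = 1.
Row 6 already has 1, so (6,6) = 3.
Column 6 already has 3; hence (5,6) = 1.
Cage j's pair has product 6, which forces (1,5) = 1.
Column 6 already has 1, leaving (1,6) = 6.
Column 6 now contains 6, leaving (4,6) = 5.
Cage a needs product 75; hence (2,5) = 5.
The 4 cells of cage a must have product 75, which forces (3,4) = 5.
The 4 cells of cage a must have product 75, which forces (3,5) = 3.
Cage a needs product 75, which forces (4,4) = 1.
Cage d needs sum 17, so (4,5) = 4.
The 4 cells of cage e must have product 300, leaving (5,1) = 5.
Cage d has sum 17; hence (5,5) = 2.
The 4 cells of cage d must have sum 17, which forces (6,5) = 6.
The 3 cells of cage h must have sum 7; hence (1,4) = 2.
The 3 cells of cage h must have sum 7, leaving (2,3) = 2.
Column 4 now contains 1; hence (2,4) = 3.
Row 3 now contains 3, so (3,3) = 6.
The 4 cells of cage e must have product 300, which forces (4,1) = 6.
Row 4 already has 4, so (4,2) = 2.
The 3 cells of cage b must have sum 8; hence (4,3) = 3.
Row 5 now contains 2, so (5,2) = 3.
6 is placed in row 6, which forces (6,1) = 2.
The 3 cells of cage c must have product 12, which forces (1,1) = 3.
Column 2 now contains 3, which forces (1,2) = 4.
Column 1 now contains 6, leaving (2,1) = 1.
Row 2 already has 3, so (2,2) = 6.
The 3 cells of cage c must have product 12, which forces (3,1) = 4.
The 4 cells of cage f must have product 144, which forces (3,2) = 1.
Filled in: 3 4 5 2 1 6 / 1 6 2 3 5 4 / 4 1 6 5 3 2 / 6 2 3 1 4 5 / 5 3 4 6 2 1 / 2 5 1 4 6 3.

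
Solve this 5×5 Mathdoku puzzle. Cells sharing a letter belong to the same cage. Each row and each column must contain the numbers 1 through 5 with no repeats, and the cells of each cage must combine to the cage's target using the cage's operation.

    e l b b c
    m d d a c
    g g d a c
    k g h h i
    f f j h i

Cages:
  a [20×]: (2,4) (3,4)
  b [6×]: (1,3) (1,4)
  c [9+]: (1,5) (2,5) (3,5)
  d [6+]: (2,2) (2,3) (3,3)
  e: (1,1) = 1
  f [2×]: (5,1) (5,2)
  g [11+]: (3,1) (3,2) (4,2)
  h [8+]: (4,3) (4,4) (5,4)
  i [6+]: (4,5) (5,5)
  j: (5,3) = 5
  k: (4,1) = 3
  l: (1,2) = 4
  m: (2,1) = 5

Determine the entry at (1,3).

3

Cage e is a single given cell, so (1,1) = 1.
Cage l is given, so (1,2) = 4.
M is a freebie, leaving (2,1) = 5.
5 is placed in row 2, so (2,4) = 4.
Column 4 now contains 4, which forces (3,4) = 5.
Cage k is given, which forces (4,1) = 3.
Column 1 already has 1, so (5,1) = 2.
Row 5 already has 2, which forces (5,2) = 1.
Cage j is a single given cell, which forces (5,3) = 5.
Row 5 now contains 1, so (5,4) = 3.
5 is placed in row 5; hence (5,5) = 4.
The two cells of cage b must have product 6; hence (1,3) = 3.
3 is placed in column 4, which forces (1,4) = 2.
Cage c has sum 9, which forces (1,5) = 5.
2 is placed in column 1, so (3,1) = 4.
The 3 cells of cage g must have sum 11, so (3,2) = 2.
Row 3 now contains 2, leaving (3,3) = 1.
1 is placed in row 3, leaving (3,5) = 3.
Cage g has sum 11; hence (4,2) = 5.
The 3 cells of cage h must have sum 8, which forces (4,3) = 4.
Cage h has sum 8, leaving (4,4) = 1.
The two cells of cage i must have sum 6, so (4,5) = 2.
2 is placed in column 2, which forces (2,2) = 3.
Column 3 already has 1, leaving (2,3) = 2.
3 is placed in column 5, leaving (2,5) = 1.
Completed grid: 1 4 3 2 5 / 5 3 2 4 1 / 4 2 1 5 3 / 3 5 4 1 2 / 2 1 5 3 4.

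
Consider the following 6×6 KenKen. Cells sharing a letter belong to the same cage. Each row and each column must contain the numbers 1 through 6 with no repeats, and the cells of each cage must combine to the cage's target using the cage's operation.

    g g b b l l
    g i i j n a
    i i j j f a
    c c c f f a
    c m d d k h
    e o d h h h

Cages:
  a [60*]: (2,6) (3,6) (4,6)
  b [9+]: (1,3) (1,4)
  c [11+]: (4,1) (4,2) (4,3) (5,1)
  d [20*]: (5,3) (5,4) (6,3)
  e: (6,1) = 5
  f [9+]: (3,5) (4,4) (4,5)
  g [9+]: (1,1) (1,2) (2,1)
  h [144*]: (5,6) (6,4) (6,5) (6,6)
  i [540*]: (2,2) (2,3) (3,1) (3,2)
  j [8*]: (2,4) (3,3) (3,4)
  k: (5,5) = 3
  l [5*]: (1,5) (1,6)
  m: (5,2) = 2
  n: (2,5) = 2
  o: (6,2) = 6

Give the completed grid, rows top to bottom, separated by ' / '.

Cage n is given, leaving (2,5) = 2.
Cage m is given, leaving (5,2) = 2.
K is a freebie, so (5,5) = 3.
Cage e is a single given cell, which forces (6,1) = 5.
O is a freebie, leaving (6,2) = 6.
The 4 cells of cage i must have product 540, so (2,3) = 6.
The 4 cells of cage i must have product 540, so (3,1) = 6.
Cage h needs product 144, which forces (5,6) = 6.
The 4 cells of cage h must have product 144, which forces (6,5) = 4.
4 is placed in row 6, which forces (6,3) = 1.
Row 1 needs a 2, and only (1,1) is open for it.
Row 1 needs a 6, and only (1,4) is open for it.
The two cells of cage b must have sum 9, leaving (1,3) = 3.
Row 1 already has 3; hence (1,2) = 4.
Cage g has sum 9; hence (2,1) = 3.
Row 2 already has 3, which forces (2,2) = 5.
5 is placed in row 2; hence (2,6) = 4.
5 is placed in column 2; hence (3,2) = 3.
3 is placed in row 3, so (3,6) = 5.
5 is placed in column 2; hence (4,2) = 1.
Column 6 now contains 5, so (4,6) = 3.
Column 6 already has 3, so (6,6) = 2.
The two cells of cage l must have product 5; hence (1,5) = 5.
Column 6 now contains 5, so (1,6) = 1.
Row 2 now contains 4, so (2,4) = 1.
Row 3 now contains 5, leaving (3,5) = 1.
1 is placed in row 4, which forces (4,1) = 4.
The 4 cells of cage c must have sum 11, which forces (4,3) = 5.
3 is placed in row 4, leaving (4,4) = 2.
Cage f needs sum 9, leaving (4,5) = 6.
Cage c has sum 11; hence (5,1) = 1.
Column 3 already has 5; hence (5,3) = 4.
Row 5 now contains 4, leaving (5,4) = 5.
Row 6 now contains 2, which forces (6,4) = 3.
4 is placed in column 3, which forces (3,3) = 2.
2 is placed in column 4; hence (3,4) = 4.

2 4 3 6 5 1 / 3 5 6 1 2 4 / 6 3 2 4 1 5 / 4 1 5 2 6 3 / 1 2 4 5 3 6 / 5 6 1 3 4 2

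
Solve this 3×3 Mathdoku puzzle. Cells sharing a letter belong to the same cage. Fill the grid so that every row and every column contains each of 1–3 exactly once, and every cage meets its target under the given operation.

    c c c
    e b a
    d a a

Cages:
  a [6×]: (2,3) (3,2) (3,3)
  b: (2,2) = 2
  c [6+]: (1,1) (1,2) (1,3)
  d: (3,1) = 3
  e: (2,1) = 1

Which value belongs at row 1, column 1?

2

E is a freebie, so (2,1) = 1.
Cage b is a single given cell; hence (2,2) = 2.
Row 2 now contains 2; hence (2,3) = 3.
Cage d is given, leaving (3,1) = 3.
3 is placed in row 3; hence (3,2) = 1.
Row 3 now contains 1; hence (3,3) = 2.
Column 1 already has 3, leaving (1,1) = 2.
Column 2 now contains 1, which forces (1,2) = 3.
2 is placed in column 3, which forces (1,3) = 1.
Completed grid: 2 3 1 / 1 2 3 / 3 1 2.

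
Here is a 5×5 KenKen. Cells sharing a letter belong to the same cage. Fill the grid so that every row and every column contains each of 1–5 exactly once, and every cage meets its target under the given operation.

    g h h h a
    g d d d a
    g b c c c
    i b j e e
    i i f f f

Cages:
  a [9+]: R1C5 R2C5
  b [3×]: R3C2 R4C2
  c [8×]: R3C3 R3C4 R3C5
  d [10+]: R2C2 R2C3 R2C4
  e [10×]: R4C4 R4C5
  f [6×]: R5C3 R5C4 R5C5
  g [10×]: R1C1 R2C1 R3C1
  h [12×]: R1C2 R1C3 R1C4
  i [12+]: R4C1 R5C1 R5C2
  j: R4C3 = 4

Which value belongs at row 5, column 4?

J is a freebie, which forces R4C3 = 4.
Row 1 needs a 2, and only R1C1 is open for it.
In row 1, 5 can only go at R1C5, so R1C5 = 5.
5 is placed in column 5, so R2C5 = 4.
The two cells of cage e must have product 10, leaving R4C4 = 5.
5 is placed in column 5, which forces R4C5 = 2.
The 3 cells of cage c must have product 8, so R3C3 = 2.
Cage c has product 8; hence R3C4 = 4.
2 is placed in column 5; hence R3C5 = 1.
Row 4 already has 5, which forces R4C1 = 3.
3 is placed in row 4, leaving R4C2 = 1.
Column 5 already has 1; hence R5C5 = 3.
Cage h needs product 12; hence R1C2 = 4.
The 3 cells of cage g must have product 10, so R2C1 = 1.
1 is placed in row 3, which forces R3C1 = 5.
1 is placed in row 3, leaving R3C2 = 3.
Column 1 already has 5, so R5C1 = 4.
4 is placed in column 2, leaving R5C2 = 5.
Row 5 already has 3, leaving R5C3 = 1.
Cage f needs product 6, so R5C4 = 2.
Column 3 now contains 1, so R1C3 = 3.
Cage h has product 12, so R1C4 = 1.
5 is placed in column 2, which forces R2C2 = 2.
Cage d needs sum 10, leaving R2C3 = 5.
2 is placed in column 4, so R2C4 = 3.
The full grid is 2 4 3 1 5 / 1 2 5 3 4 / 5 3 2 4 1 / 3 1 4 5 2 / 4 5 1 2 3.

2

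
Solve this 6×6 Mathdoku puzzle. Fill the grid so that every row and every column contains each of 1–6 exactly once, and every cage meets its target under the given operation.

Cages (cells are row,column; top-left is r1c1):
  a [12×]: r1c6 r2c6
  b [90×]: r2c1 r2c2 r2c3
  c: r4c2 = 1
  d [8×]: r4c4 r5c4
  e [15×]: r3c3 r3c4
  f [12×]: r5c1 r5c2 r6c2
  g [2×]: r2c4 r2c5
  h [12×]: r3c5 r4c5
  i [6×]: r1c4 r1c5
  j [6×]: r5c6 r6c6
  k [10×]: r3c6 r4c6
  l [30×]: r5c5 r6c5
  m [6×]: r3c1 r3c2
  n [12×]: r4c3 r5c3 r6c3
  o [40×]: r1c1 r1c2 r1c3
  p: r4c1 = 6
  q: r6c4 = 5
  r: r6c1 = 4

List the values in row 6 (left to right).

4 2 3 5 6 1

Cage p is given, which forces r4c1 = 6.
C is a freebie, which forces r4c2 = 1.
Cage r is a single given cell, which forces r6c1 = 4.
Cage q is given; hence r6c4 = 5.
5 is placed in row 6, so r6c5 = 6.
The two cells of cage e must have product 15, so r3c3 = 5.
5 is placed in column 4, so r3c4 = 3.
Row 3 now contains 3, leaving r3c5 = 4.
Row 3 now contains 5; hence r3c6 = 2.
Column 5 already has 4, so r4c5 = 3.
2 is placed in column 6, so r4c6 = 5.
6 is placed in column 5; hence r5c5 = 5.
Cage i needs two cells with product 6, which forces r1c4 = 6.
Cage i's pair has product 6, leaving r1c5 = 1.
Column 5 already has 1, which forces r2c5 = 2.
2 is placed in row 3, which forces r3c1 = 1.
2 is placed in row 3, leaving r3c2 = 6.
1 is placed in column 1; hence r5c1 = 2.
Row 5 now contains 2, which forces r5c4 = 4.
The two cells of cage j must have product 6, leaving r5c6 = 6.
The two cells of cage j must have product 6, leaving r6c6 = 1.
Column 1 already has 2, so r1c1 = 5.
5 is placed in column 1; hence r2c1 = 3.
Row 2 now contains 3, leaving r2c2 = 5.
Cage b has product 90, leaving r2c3 = 6.
Row 2 now contains 2, so r2c4 = 1.
Row 2 now contains 3, which forces r2c6 = 4.
Cage n has product 12, which forces r4c3 = 4.
Column 4 now contains 4; hence r4c4 = 2.
4 is placed in row 5; hence r5c2 = 3.
The 3 cells of cage n must have product 12, which forces r5c3 = 1.
Cage f has product 12, leaving r6c2 = 2.
Row 6 now contains 1; hence r6c3 = 3.
2 is placed in column 2, leaving r1c2 = 4.
Column 3 now contains 4, leaving r1c3 = 2.
4 is placed in column 6, so r1c6 = 3.
Completed grid: 5 4 2 6 1 3 / 3 5 6 1 2 4 / 1 6 5 3 4 2 / 6 1 4 2 3 5 / 2 3 1 4 5 6 / 4 2 3 5 6 1.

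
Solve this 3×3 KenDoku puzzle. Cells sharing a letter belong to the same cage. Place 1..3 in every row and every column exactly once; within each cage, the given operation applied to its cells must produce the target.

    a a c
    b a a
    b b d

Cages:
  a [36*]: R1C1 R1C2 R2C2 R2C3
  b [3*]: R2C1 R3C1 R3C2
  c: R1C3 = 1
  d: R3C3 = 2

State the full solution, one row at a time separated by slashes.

Cage c is a single given cell, leaving R1C3 = 1.
Cage b has product 3, which forces R2C1 = 1.
Cage b has product 3, so R3C1 = 3.
The 3 cells of cage b must have product 3, which forces R3C2 = 1.
D is a freebie, which forces R3C3 = 2.
3 is placed in column 1, so R1C1 = 2.
Cage a needs product 36, leaving R1C2 = 3.
Cage a needs product 36; hence R2C2 = 2.
2 is placed in column 3, which forces R2C3 = 3.

2 3 1 / 1 2 3 / 3 1 2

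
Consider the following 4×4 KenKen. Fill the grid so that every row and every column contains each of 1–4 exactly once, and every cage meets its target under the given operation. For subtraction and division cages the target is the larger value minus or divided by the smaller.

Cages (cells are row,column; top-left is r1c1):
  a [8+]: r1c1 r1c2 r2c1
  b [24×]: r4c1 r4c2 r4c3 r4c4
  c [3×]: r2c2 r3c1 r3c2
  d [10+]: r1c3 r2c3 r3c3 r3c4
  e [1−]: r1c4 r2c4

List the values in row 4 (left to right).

The 3 cells of cage c must have product 3, leaving r2c2 = 1.
Cage c has product 3, leaving r3c1 = 1.
Cage c has product 3, so r3c2 = 3.
Cage a has sum 8; hence r1c1 = 4.
Cage a has sum 8, which forces r1c2 = 2.
Cage d needs sum 10; hence r1c3 = 1.
Row 1 now contains 1, so r1c4 = 3.
Cage a needs sum 8, leaving r2c1 = 2.
Cage d needs sum 10; hence r2c3 = 3.
Row 2 already has 2, which forces r2c4 = 4.
Column 4 now contains 4, which forces r3c4 = 2.
Column 1 now contains 2; hence r4c1 = 3.
Column 2 already has 2; hence r4c2 = 4.
Row 4 now contains 4, so r4c3 = 2.
2 is placed in column 4, so r4c4 = 1.
2 is placed in row 3, so r3c3 = 4.
The full grid is 4 2 1 3 / 2 1 3 4 / 1 3 4 2 / 3 4 2 1.

3 4 2 1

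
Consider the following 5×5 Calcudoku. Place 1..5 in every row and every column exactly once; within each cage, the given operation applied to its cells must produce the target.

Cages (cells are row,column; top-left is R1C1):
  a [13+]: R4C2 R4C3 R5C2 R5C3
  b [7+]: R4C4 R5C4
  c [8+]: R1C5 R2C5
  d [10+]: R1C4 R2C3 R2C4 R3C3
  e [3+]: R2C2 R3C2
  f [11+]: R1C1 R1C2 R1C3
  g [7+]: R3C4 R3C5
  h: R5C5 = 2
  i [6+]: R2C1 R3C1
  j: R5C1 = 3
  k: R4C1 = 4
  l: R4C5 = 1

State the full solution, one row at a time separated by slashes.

Cage k is given, so R4C1 = 4.
Cage l is given; hence R4C5 = 1.
Cage j is given, which forces R5C1 = 3.
Cage h is given, leaving R5C5 = 2.
Row 1 needs a 1, and only R1C4 is open for it.
Row 1 needs a 3, and only R1C5 is open for it.
3 is placed in column 5; hence R2C5 = 5.
5 is placed in column 5, which forces R3C5 = 4.
Row 2 now contains 5, leaving R2C1 = 1.
Row 2 now contains 1, so R2C2 = 2.
Cage i's pair has sum 6, so R3C1 = 5.
Column 2 now contains 2; hence R3C2 = 1.
Cage g's pair has sum 7, which forces R3C4 = 3.
Column 4 now contains 3, which forces R4C4 = 2.
Column 1 now contains 5, so R1C1 = 2.
The 4 cells of cage d must have sum 10, leaving R2C3 = 3.
Column 4 now contains 3, so R2C4 = 4.
Row 3 now contains 3, so R3C3 = 2.
Column 3 now contains 3; hence R4C3 = 5.
The 4 cells of cage a must have sum 13, leaving R5C2 = 4.
Cage a has sum 13, which forces R5C3 = 1.
Cage b's pair has sum 7, which forces R5C4 = 5.
Column 2 now contains 4, leaving R1C2 = 5.
5 is placed in column 3, which forces R1C3 = 4.
Row 4 now contains 5, so R4C2 = 3.

2 5 4 1 3 / 1 2 3 4 5 / 5 1 2 3 4 / 4 3 5 2 1 / 3 4 1 5 2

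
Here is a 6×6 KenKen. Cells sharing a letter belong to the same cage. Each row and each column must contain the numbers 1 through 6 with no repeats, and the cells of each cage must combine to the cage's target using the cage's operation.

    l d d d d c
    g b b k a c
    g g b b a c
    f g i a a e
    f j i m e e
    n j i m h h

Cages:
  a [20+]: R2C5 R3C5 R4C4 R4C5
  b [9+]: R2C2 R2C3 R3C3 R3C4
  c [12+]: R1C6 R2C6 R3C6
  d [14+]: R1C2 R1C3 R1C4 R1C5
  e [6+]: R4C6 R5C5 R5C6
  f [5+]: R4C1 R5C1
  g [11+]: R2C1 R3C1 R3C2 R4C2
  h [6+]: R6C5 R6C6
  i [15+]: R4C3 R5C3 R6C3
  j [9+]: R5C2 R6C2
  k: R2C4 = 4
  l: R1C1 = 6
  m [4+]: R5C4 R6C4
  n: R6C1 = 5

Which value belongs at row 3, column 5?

Cage l is given, so R1C1 = 6.
Cage k is a single given cell, so R2C4 = 4.
Cage n is given, leaving R6C1 = 5.
The only place for 1 in row 1 is R1C6.
Cage e needs sum 6, so R5C5 = 1.
Row 5 now contains 1, so R5C4 = 3.
Row 5 now contains 3, which forces R5C6 = 2.
Cage m's pair has sum 4, so R6C4 = 1.
Column 6 now contains 2, so R6C6 = 4.
The two cells of cage f must have sum 5, so R4C1 = 1.
Column 6 now contains 2; hence R4C6 = 3.
2 is placed in row 5; hence R5C1 = 4.
Cage j needs two cells with sum 9, leaving R5C2 = 6.
Row 5 now contains 4, leaving R5C3 = 5.
The two cells of cage j must have sum 9; hence R6C2 = 3.
4 is placed in row 6, leaving R6C3 = 6.
4 is placed in row 6, so R6C5 = 2.
Column 3 now contains 5, so R4C3 = 4.
Cage b has sum 9; hence R2C2 = 1.
Cage b needs sum 9, so R2C3 = 2.
1 is placed in column 2, so R3C2 = 4.
Column 3 now contains 4, which forces R3C3 = 1.
Cage b needs sum 9, leaving R3C4 = 5.
Row 3 already has 5, which forces R3C6 = 6.
5 is placed in column 4, which forces R4C4 = 6.
Row 4 now contains 6; hence R4C5 = 5.
The 4 cells of cage d must have sum 14, which forces R1C2 = 5.
2 is placed in column 3, leaving R1C3 = 3.
5 is placed in column 4, leaving R1C4 = 2.
The 4 cells of cage d must have sum 14, leaving R1C5 = 4.
2 is placed in row 2, leaving R2C1 = 3.
Cage a needs sum 20; hence R2C5 = 6.
Column 6 now contains 6, which forces R2C6 = 5.
Cage g needs sum 11, so R3C1 = 2.
6 is placed in row 3; hence R3C5 = 3.
Row 4 now contains 5, leaving R4C2 = 2.
Filled in: 6 5 3 2 4 1 / 3 1 2 4 6 5 / 2 4 1 5 3 6 / 1 2 4 6 5 3 / 4 6 5 3 1 2 / 5 3 6 1 2 4.

3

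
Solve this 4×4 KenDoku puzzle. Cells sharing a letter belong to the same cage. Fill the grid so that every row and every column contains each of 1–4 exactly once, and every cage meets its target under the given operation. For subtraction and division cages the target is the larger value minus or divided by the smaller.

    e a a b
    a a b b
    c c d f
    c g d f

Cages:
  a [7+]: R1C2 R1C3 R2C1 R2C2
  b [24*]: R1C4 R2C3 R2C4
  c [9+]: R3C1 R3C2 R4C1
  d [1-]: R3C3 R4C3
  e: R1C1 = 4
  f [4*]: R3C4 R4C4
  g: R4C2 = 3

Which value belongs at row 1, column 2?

1

Cage e is given; hence R1C1 = 4.
Cage g is a single given cell, so R4C2 = 3.
Cage c needs sum 9; hence R3C1 = 3.
Cage c needs sum 9, which forces R3C2 = 4.
Row 3 now contains 4, which forces R3C4 = 1.
Row 4 now contains 3, leaving R4C1 = 2.
Column 4 now contains 1, so R4C4 = 4.
Cage a has sum 7, which forces R1C2 = 1.
The 4 cells of cage a must have sum 7, which forces R1C3 = 3.
Row 1 now contains 3; hence R1C4 = 2.
Column 1 already has 3, leaving R2C1 = 1.
Cage a has sum 7, leaving R2C2 = 2.
Cage b has product 24, which forces R2C3 = 4.
2 is placed in column 4, so R2C4 = 3.
Row 3 now contains 1, leaving R3C3 = 2.
4 is placed in row 4, leaving R4C3 = 1.
Filled in: 4 1 3 2 / 1 2 4 3 / 3 4 2 1 / 2 3 1 4.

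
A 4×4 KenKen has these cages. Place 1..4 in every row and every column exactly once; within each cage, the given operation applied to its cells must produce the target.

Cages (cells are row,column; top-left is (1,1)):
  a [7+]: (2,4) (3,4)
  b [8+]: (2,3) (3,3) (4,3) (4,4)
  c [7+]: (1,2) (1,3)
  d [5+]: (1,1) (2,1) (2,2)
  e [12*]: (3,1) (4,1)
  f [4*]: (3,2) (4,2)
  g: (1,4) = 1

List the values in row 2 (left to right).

G is a freebie, so (1,4) = 1.
1 is placed in column 4, leaving (4,4) = 2.
Row 1 already has 1; hence (1,1) = 2.
Cage d has sum 5, leaving (2,1) = 1.
The 3 cells of cage d must have sum 5; hence (2,2) = 2.
Row 2 now contains 2, leaving (2,3) = 3.
Row 2 already has 3, so (2,4) = 4.
Column 4 now contains 4, leaving (3,4) = 3.
Column 3 now contains 3; hence (4,3) = 1.
Cage c needs two cells with sum 7, leaving (1,2) = 3.
Column 3 now contains 3, leaving (1,3) = 4.
Row 3 already has 3; hence (3,1) = 4.
The two cells of cage f must have product 4; hence (3,2) = 1.
1 is placed in column 3, leaving (3,3) = 2.
The two cells of cage e must have product 12, leaving (4,1) = 3.
Row 4 already has 1, which forces (4,2) = 4.
The full grid is 2 3 4 1 / 1 2 3 4 / 4 1 2 3 / 3 4 1 2.

1 2 3 4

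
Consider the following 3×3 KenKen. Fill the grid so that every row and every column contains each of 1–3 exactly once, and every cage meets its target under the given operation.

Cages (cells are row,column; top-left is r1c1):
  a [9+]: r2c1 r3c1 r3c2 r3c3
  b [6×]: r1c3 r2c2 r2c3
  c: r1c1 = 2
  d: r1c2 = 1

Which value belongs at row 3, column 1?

1

C is a freebie, which forces r1c1 = 2.
D is a freebie, so r1c2 = 1.
Row 1 already has 1, leaving r1c3 = 3.
Cage a has sum 9, so r2c1 = 3.
3 is placed in row 2, which forces r2c2 = 2.
Row 2 already has 2, which forces r2c3 = 1.
2 is placed in column 1, which forces r3c1 = 1.
Column 2 already has 2, leaving r3c2 = 3.
Column 3 already has 1, which forces r3c3 = 2.
Filled in: 2 1 3 / 3 2 1 / 1 3 2.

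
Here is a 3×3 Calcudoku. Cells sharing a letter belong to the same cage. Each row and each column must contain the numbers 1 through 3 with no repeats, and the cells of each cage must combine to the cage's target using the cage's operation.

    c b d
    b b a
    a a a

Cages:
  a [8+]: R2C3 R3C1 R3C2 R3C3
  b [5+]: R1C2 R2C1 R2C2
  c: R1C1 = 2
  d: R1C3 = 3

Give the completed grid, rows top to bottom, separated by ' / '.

Cage c is a single given cell, which forces R1C1 = 2.
Row 1 already has 2; hence R1C2 = 1.
D is a freebie, so R1C3 = 3.
Column 1 now contains 2, which forces R2C1 = 1.
Column 2 already has 1, so R2C2 = 3.
The 4 cells of cage a must have sum 8, leaving R2C3 = 2.
1 is placed in column 1, which forces R3C1 = 3.
Column 2 already has 3, leaving R3C2 = 2.
Column 3 already has 3, so R3C3 = 1.

2 1 3 / 1 3 2 / 3 2 1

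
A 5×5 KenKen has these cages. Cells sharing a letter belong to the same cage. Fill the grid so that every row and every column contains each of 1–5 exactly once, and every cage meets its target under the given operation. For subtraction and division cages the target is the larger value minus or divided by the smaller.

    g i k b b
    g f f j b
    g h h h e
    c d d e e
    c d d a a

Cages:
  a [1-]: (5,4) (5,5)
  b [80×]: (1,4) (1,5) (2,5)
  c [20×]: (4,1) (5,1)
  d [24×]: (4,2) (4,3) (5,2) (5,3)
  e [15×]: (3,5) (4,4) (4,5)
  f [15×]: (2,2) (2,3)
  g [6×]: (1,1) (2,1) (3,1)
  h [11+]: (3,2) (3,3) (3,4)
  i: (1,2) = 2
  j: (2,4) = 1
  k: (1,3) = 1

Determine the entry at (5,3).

4

Cage i is a single given cell, which forces (1,2) = 2.
K is a freebie, leaving (1,3) = 1.
Cage b needs product 80, leaving (1,4) = 4.
Cage b has product 80; hence (1,5) = 5.
J is a freebie, which forces (2,4) = 1.
Cage b needs product 80; hence (2,5) = 4.
Row 1 now contains 1; hence (1,1) = 3.
Cage g needs product 6, which forces (2,1) = 2.
Cage g needs product 6, so (3,1) = 1.
Row 3 now contains 1, so (3,5) = 3.
The 3 cells of cage e must have product 15; hence (4,4) = 5.
Column 5 now contains 3, so (4,5) = 1.
Column 5 already has 1, which forces (5,5) = 2.
5 is placed in column 4, which forces (3,4) = 2.
Row 4 already has 5; hence (4,1) = 4.
4 is placed in row 4, so (4,2) = 3.
Cage d needs product 24, leaving (4,3) = 2.
Cage c needs two cells with product 20, so (5,1) = 5.
Cage d has product 24; hence (5,2) = 1.
Row 5 now contains 2, so (5,4) = 3.
3 is placed in column 2, so (2,2) = 5.
The two cells of cage f must have product 15; hence (2,3) = 3.
5 is placed in column 2, leaving (3,2) = 4.
4 is placed in row 3, which forces (3,3) = 5.
3 is placed in row 5, which forces (5,3) = 4.
Completed grid: 3 2 1 4 5 / 2 5 3 1 4 / 1 4 5 2 3 / 4 3 2 5 1 / 5 1 4 3 2.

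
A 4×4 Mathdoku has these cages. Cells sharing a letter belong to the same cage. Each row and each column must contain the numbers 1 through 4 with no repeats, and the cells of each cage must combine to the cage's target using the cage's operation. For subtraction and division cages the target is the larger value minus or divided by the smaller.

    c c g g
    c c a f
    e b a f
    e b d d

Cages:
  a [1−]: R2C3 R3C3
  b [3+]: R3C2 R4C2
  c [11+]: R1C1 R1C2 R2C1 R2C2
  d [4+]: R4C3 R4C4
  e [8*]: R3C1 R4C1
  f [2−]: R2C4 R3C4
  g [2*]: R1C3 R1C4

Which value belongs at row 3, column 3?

3

In row 4, 4 can only go at R4C1, so R4C1 = 4.
Column 1 already has 4, which forces R3C1 = 2.
2 is placed in row 3; hence R3C2 = 1.
1 is placed in column 2; hence R4C2 = 2.
In row 1, 4 can only go at R1C2, so R1C2 = 4.
Cage c needs sum 11, so R1C1 = 3.
The 4 cells of cage c must have sum 11, which forces R2C1 = 1.
Column 2 already has 4; hence R2C2 = 3.
Row 2 now contains 1, so R2C4 = 2.
Cage g's pair has product 2, leaving R1C3 = 2.
Column 4 already has 2, so R1C4 = 1.
Row 2 already has 2; hence R2C3 = 4.
The two cells of cage a must have difference 1; hence R3C3 = 3.
Cage f's pair has difference 2, leaving R3C4 = 4.
3 is placed in column 3; hence R4C3 = 1.
1 is placed in column 4; hence R4C4 = 3.
Completed grid: 3 4 2 1 / 1 3 4 2 / 2 1 3 4 / 4 2 1 3.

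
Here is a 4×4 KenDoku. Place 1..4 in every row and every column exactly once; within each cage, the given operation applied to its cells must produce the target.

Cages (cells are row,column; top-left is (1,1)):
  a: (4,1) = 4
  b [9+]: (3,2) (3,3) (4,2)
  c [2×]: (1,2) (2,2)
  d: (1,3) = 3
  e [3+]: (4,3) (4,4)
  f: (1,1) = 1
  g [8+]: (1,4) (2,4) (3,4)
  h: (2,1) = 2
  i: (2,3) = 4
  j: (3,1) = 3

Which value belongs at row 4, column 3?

F is a freebie, so (1,1) = 1.
Row 1 now contains 1, so (1,2) = 2.
Cage d is given, which forces (1,3) = 3.
Row 1 now contains 3; hence (1,4) = 4.
Cage h is a single given cell, so (2,1) = 2.
2 is placed in column 2, so (2,2) = 1.
I is a freebie, so (2,3) = 4.
Row 2 now contains 1; hence (2,4) = 3.
Cage j is given, which forces (3,1) = 3.
3 is placed in row 3, leaving (3,2) = 4.
Column 3 already has 4, leaving (3,3) = 2.
3 is placed in column 4, leaving (3,4) = 1.
Cage a is a single given cell; hence (4,1) = 4.
Column 2 now contains 4, which forces (4,2) = 3.
Column 3 already has 2, leaving (4,3) = 1.
1 is placed in column 4, which forces (4,4) = 2.
The full grid is 1 2 3 4 / 2 1 4 3 / 3 4 2 1 / 4 3 1 2.

1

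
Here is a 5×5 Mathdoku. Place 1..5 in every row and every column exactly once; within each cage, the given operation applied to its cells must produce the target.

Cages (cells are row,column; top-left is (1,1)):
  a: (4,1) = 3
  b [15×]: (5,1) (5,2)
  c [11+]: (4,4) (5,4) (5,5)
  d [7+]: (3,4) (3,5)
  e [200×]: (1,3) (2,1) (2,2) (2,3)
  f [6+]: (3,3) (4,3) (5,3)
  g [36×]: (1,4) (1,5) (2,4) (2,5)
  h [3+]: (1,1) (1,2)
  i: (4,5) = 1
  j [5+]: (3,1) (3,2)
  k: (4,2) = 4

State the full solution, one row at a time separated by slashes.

1 2 5 3 4 / 2 5 4 1 3 / 4 1 3 2 5 / 3 4 2 5 1 / 5 3 1 4 2

Cage e has product 200, so (1,3) = 5.
A is a freebie, leaving (4,1) = 3.
Cage k is given, leaving (4,2) = 4.
Cage i is a single given cell, leaving (4,5) = 1.
3 is placed in column 1, so (5,1) = 5.
Row 5 now contains 5, leaving (5,2) = 3.
Cage e has product 200, which forces (2,2) = 5.
The two cells of cage j must have sum 5, so (3,1) = 4.
The two cells of cage j must have sum 5, which forces (3,2) = 1.
Cage f has sum 6; hence (3,3) = 3.
1 is placed in row 4, which forces (4,3) = 2.
The 3 cells of cage c must have sum 11; hence (4,4) = 5.
The 3 cells of cage f must have sum 6; hence (5,3) = 1.
Cage h needs two cells with sum 3, which forces (1,1) = 1.
Column 2 already has 1, so (1,2) = 2.
Row 1 now contains 2; hence (1,4) = 3.
Row 1 already has 3, so (1,5) = 4.
Column 1 now contains 4, which forces (2,1) = 2.
Column 3 already has 2, which forces (2,3) = 4.
Row 2 now contains 2, so (2,4) = 1.
Row 2 now contains 2, leaving (2,5) = 3.
5 is placed in column 4, so (3,4) = 2.
Cage d needs two cells with sum 7, leaving (3,5) = 5.
Column 4 already has 2; hence (5,4) = 4.
Column 5 already has 4; hence (5,5) = 2.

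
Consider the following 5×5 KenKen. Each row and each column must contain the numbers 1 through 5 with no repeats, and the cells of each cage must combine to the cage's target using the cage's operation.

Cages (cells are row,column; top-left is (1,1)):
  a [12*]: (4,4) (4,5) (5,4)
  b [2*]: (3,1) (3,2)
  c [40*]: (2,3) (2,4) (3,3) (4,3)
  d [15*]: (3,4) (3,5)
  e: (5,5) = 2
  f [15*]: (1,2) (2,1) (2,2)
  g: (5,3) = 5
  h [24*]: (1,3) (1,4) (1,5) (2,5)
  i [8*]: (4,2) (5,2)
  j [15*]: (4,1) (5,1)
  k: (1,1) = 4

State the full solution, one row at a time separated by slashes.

Cage k is given, so (1,1) = 4.
G is a freebie, leaving (5,3) = 5.
Cage e is given, so (5,5) = 2.
Cage c has product 40, leaving (2,4) = 5.
Cage h needs product 24, so (2,5) = 4.
Column 4 already has 5, so (3,4) = 3.
Row 3 now contains 3, leaving (3,5) = 5.
Cage j needs two cells with product 15, which forces (4,1) = 5.
The two cells of cage i must have product 8, which forces (4,2) = 2.
Row 5 already has 5, leaving (5,1) = 3.
2 is placed in row 5, leaving (5,2) = 4.
Row 5 now contains 4, so (5,4) = 1.
The 3 cells of cage f must have product 15; hence (1,2) = 5.
Column 4 now contains 1; hence (1,4) = 2.
Column 1 already has 3; hence (2,1) = 1.
The 3 cells of cage f must have product 15, so (2,2) = 3.
1 is placed in row 2, which forces (2,3) = 2.
Cage b needs two cells with product 2; hence (3,1) = 2.
Column 2 now contains 2; hence (3,2) = 1.
1 is placed in row 3, so (3,3) = 4.
4 is placed in column 3, which forces (4,3) = 1.
Column 4 now contains 1, so (4,4) = 4.
The 3 cells of cage a must have product 12, leaving (4,5) = 3.
1 is placed in column 3, which forces (1,3) = 3.
Column 5 now contains 3, which forces (1,5) = 1.

4 5 3 2 1 / 1 3 2 5 4 / 2 1 4 3 5 / 5 2 1 4 3 / 3 4 5 1 2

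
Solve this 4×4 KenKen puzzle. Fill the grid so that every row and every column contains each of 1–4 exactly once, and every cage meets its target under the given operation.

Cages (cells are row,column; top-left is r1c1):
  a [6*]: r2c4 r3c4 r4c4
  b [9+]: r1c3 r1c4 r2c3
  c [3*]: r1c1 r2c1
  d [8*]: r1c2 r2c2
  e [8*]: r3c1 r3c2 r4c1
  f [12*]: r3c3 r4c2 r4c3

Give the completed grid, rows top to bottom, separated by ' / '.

Column 2 needs a 3, and only r4c2 is open for it.
The only place for 3 in row 3 is r3c4.
Column 2 needs a 1, and only r3c2 is open for it.
1 is placed in row 3, which forces r3c3 = 4.
Cage f has product 12, which forces r4c3 = 1.
1 is placed in row 4, leaving r4c4 = 2.
2 is placed in column 4, so r1c4 = 4.
2 is placed in column 4, which forces r2c4 = 1.
Row 3 now contains 4, which forces r3c1 = 2.
2 is placed in row 4, so r4c1 = 4.
The two cells of cage c must have product 3, so r1c1 = 1.
Row 1 now contains 4, leaving r1c2 = 2.
Row 1 now contains 2, leaving r1c3 = 3.
Row 2 already has 1, so r2c1 = 3.
Cage d needs two cells with product 8, which forces r2c2 = 4.
3 is placed in column 3, so r2c3 = 2.

1 2 3 4 / 3 4 2 1 / 2 1 4 3 / 4 3 1 2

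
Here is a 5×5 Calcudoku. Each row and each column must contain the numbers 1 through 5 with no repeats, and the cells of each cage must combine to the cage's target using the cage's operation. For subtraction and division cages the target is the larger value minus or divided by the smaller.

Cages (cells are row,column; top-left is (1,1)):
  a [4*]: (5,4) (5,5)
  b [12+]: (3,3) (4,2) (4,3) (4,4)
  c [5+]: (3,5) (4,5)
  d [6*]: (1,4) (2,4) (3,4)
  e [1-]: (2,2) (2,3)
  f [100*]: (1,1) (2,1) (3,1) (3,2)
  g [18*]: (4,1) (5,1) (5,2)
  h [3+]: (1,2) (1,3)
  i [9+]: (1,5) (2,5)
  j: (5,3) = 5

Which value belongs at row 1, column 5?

Cage f needs product 100, which forces (3,2) = 5.
Cage g needs product 18; hence (4,1) = 3.
Cage g has product 18; hence (5,1) = 2.
Cage g needs product 18; hence (5,2) = 3.
J is a freebie, so (5,3) = 5.
Cage b has sum 12, leaving (4,4) = 5.
The only place for 3 in row 1 is (1,4).
The only place for 3 in row 2 is (2,3).
The only place for 3 in row 3 is (3,5).
The two cells of cage c must have sum 5, leaving (4,5) = 2.
The 4 cells of cage b must have sum 12, so (3,3) = 2.
2 is placed in row 3, which forces (3,4) = 1.
Column 4 now contains 1; hence (5,4) = 4.
Row 5 now contains 4, which forces (5,5) = 1.
The two cells of cage h must have sum 3; hence (1,2) = 2.
2 is placed in column 3, leaving (1,3) = 1.
Column 2 now contains 2, which forces (2,2) = 4.
Column 4 now contains 1, leaving (2,4) = 2.
4 is placed in row 2, which forces (2,5) = 5.
Row 3 already has 1, so (3,1) = 4.
Column 2 already has 4, so (4,2) = 1.
1 is placed in column 3, leaving (4,3) = 4.
Row 1 now contains 1, which forces (1,1) = 5.
Column 5 already has 5, leaving (1,5) = 4.
Row 2 already has 5; hence (2,1) = 1.
Filled in: 5 2 1 3 4 / 1 4 3 2 5 / 4 5 2 1 3 / 3 1 4 5 2 / 2 3 5 4 1.

4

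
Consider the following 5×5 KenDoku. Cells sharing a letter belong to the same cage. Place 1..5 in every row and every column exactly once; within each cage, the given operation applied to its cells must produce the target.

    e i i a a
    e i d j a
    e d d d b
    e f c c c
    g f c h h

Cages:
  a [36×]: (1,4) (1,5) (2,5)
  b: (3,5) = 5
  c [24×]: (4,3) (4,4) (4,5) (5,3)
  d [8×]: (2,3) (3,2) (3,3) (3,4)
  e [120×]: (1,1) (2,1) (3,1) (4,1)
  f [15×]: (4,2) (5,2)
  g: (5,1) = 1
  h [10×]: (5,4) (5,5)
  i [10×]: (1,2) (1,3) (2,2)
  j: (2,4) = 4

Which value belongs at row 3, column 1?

The 3 cells of cage a must have product 36, which forces (1,4) = 3.
Cage a has product 36; hence (1,5) = 4.
Cage d needs product 8, leaving (2,3) = 1.
Cage j is given, so (2,4) = 4.
Cage a needs product 36, leaving (2,5) = 3.
B is a freebie; hence (3,5) = 5.
Cage g is given, so (5,1) = 1.
Column 5 now contains 5; hence (5,5) = 2.
Cage i needs product 10, so (1,2) = 1.
Cage c needs product 24, which forces (4,4) = 2.
Column 5 already has 2, so (4,5) = 1.
Row 5 now contains 2, so (5,4) = 5.
Column 4 now contains 2; hence (3,4) = 1.
Cage f's pair has product 15, so (4,2) = 5.
Row 5 already has 5, which forces (5,2) = 3.
3 is placed in row 5, which forces (5,3) = 4.
The 3 cells of cage i must have product 10, leaving (1,3) = 5.
Column 2 now contains 5, so (2,2) = 2.
Cage d needs product 8, leaving (3,2) = 4.
Column 3 now contains 4, which forces (3,3) = 2.
Column 3 now contains 4, leaving (4,3) = 3.
Row 1 now contains 5, so (1,1) = 2.
Row 2 already has 2, which forces (2,1) = 5.
4 is placed in row 3, which forces (3,1) = 3.
3 is placed in row 4, leaving (4,1) = 4.
Filled in: 2 1 5 3 4 / 5 2 1 4 3 / 3 4 2 1 5 / 4 5 3 2 1 / 1 3 4 5 2.

3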